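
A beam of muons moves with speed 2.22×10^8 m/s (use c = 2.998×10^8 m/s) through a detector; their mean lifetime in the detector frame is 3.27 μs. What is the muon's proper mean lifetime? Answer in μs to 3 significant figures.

β = v/c = 2.22×10^8 / 2.998×10^8 = 0.74049
γ = 1/√(1 − 0.74049²) = 1.4880
Proper time: τ₀ = Δt/γ = 3.27/1.4880 = 2.20 μs

τ₀ ≈ 2.20 μs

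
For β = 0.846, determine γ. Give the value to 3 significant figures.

γ ≈ 1.88

γ = 1/√(1 − β²) = 1/√(1 − 0.846²) = 1/√(0.28428) = 1.88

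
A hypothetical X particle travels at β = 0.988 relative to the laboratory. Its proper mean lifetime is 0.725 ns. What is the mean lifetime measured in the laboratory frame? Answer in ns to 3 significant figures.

Δt ≈ 4.69 ns

γ = 1/√(1 − 0.988²) = 6.4744
Time dilation: Δt = γτ₀ = 6.4744 × 0.725 ns = 4.69 ns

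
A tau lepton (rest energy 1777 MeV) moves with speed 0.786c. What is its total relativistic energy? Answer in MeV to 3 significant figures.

E ≈ 2870 MeV

γ = 1/√(1 − 0.786²) = 1.6175
E = γm₀c² = 1.6175 × 1777 MeV = 2870 MeV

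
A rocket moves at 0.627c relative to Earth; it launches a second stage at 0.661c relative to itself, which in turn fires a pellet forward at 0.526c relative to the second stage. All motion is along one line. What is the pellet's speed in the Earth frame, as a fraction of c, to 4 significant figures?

u ≈ 0.9713c

Compose boost 2: (0.661 + 0.627)/(1 + 0.661×0.627) = 1.288/1.41445 = 0.910603
Compose boost 3: (0.526 + 0.910603)/(1 + 0.526×0.910603) = 1.43660/1.47898 = 0.9713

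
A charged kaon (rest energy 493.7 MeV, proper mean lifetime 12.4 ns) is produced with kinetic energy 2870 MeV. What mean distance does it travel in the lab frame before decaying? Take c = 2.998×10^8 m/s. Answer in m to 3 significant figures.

γ = 1 + K/(m₀c²) = 1 + 2870/493.7 = 6.8132
β = √(1 − 1/γ²) = 0.98917
Dilated lifetime: γτ₀ = 6.8132 × 12.4 ns = 84.484 ns
d = βc·γτ₀ = 0.98917 × (2.998×10^8 m/s) × 8.4484×10^-8 s = 25.1 m

d ≈ 25.1 m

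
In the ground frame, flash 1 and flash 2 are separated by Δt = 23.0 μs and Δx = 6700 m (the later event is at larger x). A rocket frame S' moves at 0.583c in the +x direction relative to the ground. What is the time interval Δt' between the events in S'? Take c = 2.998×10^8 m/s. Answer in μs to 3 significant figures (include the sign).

γ = 1/√(1 − 0.583²) = 1.2308
Δt' = γ(Δt − vΔx/c²) = 1.2308 × (23.0 μs − 0.583×6700 m / (2.998×10^8 m/s))
= 1.2308 × (9.9710 μs) = 12.3 μs

Δt' ≈ 12.3 μs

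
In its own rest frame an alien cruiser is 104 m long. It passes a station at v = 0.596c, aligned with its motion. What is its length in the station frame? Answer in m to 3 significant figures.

γ = 1/√(1 − 0.596²) = 1.2454
Length contraction: L = L₀/γ = 104/1.2454 = 83.5 m

L ≈ 83.5 m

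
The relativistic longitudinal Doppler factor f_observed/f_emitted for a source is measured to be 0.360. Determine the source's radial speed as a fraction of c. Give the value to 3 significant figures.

f_obs/f_src = √((1−β)/(1+β)) = 0.360  ⇒  (1−β)/(1+β) = 0.12960
β = |1 − D²|/(1 + D²) = |1 − 0.12960|/(1 + 0.12960) = 0.771

β ≈ 0.771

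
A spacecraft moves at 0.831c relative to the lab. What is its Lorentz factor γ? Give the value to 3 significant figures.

γ ≈ 1.80

γ = 1/√(1 − β²) = 1/√(1 − 0.831²) = 1/√(0.30944) = 1.80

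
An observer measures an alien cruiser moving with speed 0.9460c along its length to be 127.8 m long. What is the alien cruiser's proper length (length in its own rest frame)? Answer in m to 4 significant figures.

γ = 1/√(1 − 0.9460²) = 3.08483
L₀ = γL = 3.08483 × 127.8 = 394.2 m

L₀ ≈ 394.2 m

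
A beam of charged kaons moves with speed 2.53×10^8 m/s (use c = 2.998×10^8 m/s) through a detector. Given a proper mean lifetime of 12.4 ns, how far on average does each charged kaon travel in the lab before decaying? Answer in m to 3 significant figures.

β = v/c = 2.53×10^8 / 2.998×10^8 = 0.84390
γ = 1/√(1 − 0.84390²) = 1.8639
Dilated lifetime: Δt = γτ₀ = 1.8639 × 12.4 ns = 23.112 ns
d = vΔt = 0.84390c × 23.112 ns = 2.5300×10^8 m/s × 2.3112×10^-8 s = 5.85 m

d ≈ 5.85 m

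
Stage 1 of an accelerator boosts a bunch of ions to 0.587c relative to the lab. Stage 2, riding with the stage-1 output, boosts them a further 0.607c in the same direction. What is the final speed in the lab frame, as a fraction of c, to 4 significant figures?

u ≈ 0.8803c

Compose boost 2: (0.607 + 0.587)/(1 + 0.607×0.587) = 1.194/1.35631 = 0.8803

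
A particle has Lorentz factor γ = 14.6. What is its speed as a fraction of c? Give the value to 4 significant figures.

β ≈ 0.9977

β = √(1 − 1/γ²) = √(1 − 1/14.6²) = √(0.995309) = 0.9977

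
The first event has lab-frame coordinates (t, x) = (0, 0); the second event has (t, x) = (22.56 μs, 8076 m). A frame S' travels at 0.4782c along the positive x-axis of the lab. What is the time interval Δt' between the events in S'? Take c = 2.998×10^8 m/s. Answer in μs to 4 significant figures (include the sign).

Δt' ≈ 11.02 μs

γ = 1/√(1 − 0.4782²) = 1.13863
Δt' = γ(Δt − vΔx/c²) = 1.13863 × (22.56 μs − 0.4782×8076 m / (2.998×10^8 m/s))
= 1.13863 × (9.67827 μs) = 11.02 μs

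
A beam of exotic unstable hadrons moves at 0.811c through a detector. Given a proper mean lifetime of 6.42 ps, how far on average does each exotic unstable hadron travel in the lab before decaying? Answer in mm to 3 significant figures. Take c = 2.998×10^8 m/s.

d ≈ 2.67 mm

γ = 1/√(1 − 0.811²) = 1.7093
Dilated lifetime: Δt = γτ₀ = 1.7093 × 6.42 ps = 10.973 ps
d = vΔt = 0.811c × 10.973 ps = 2.4314×10^8 m/s × 1.0973×10^-11 s = 2.67 mm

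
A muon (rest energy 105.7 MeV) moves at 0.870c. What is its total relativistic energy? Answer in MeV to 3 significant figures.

E ≈ 214 MeV

γ = 1/√(1 − 0.870²) = 2.0282
E = γm₀c² = 2.0282 × 105.7 MeV = 214 MeV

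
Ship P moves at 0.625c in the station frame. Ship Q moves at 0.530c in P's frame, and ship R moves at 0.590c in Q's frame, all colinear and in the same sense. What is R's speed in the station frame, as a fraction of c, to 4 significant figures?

u ≈ 0.9641c

Compose boost 2: (0.530 + 0.625)/(1 + 0.530×0.625) = 1.155/1.33125 = 0.867606
Compose boost 3: (0.590 + 0.867606)/(1 + 0.590×0.867606) = 1.45761/1.51189 = 0.9641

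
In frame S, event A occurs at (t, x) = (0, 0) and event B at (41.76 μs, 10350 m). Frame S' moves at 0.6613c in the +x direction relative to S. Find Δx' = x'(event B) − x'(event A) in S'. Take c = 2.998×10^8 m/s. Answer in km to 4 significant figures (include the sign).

γ = 1/√(1 − 0.6613²) = 1.33312
Δx' = γ(Δx − vΔt) = 1.33312 × (10350 m − 0.6613×(2.998×10^8 m/s)×41.76×10^-6 s)
= 1.33312 × (2070.76 m) = 2.761 km

Δx' ≈ 2.761 km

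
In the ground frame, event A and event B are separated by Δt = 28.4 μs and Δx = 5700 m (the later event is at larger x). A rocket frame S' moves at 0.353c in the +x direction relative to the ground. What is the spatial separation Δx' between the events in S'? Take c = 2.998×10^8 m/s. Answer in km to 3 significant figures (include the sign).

γ = 1/√(1 − 0.353²) = 1.0688
Δx' = γ(Δx − vΔt) = 1.0688 × (5700 m − 0.353×(2.998×10^8 m/s)×28.4×10^-6 s)
= 1.0688 × (2694.4 m) = 2.88 km

Δx' ≈ 2.88 km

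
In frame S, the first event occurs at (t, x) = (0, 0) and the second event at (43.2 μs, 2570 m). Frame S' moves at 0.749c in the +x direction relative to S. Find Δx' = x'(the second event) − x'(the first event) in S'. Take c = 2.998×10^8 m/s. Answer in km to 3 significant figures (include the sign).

Δx' ≈ -10.8 km

γ = 1/√(1 − 0.749²) = 1.5093
Δx' = γ(Δx − vΔt) = 1.5093 × (2570 m − 0.749×(2.998×10^8 m/s)×43.2×10^-6 s)
= 1.5093 × (-7130.6 m) = -10.8 km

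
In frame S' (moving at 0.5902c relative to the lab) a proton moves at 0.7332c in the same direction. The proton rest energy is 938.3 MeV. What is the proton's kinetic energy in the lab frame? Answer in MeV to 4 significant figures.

u_lab = (0.7332 + 0.5902)/(1 + 0.7332×0.5902) = 0.9236881
γ = 1/√(1 − 0.9236881²) = 2.60998
K = (γ − 1)m₀c² = (2.60998 − 1) × 938.3 = 1.60998 × 938.3 = 1511 MeV

K ≈ 1511 MeV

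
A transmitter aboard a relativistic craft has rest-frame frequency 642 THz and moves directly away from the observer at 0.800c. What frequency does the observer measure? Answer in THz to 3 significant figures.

f_obs ≈ 214 THz

Relativistic Doppler: f_obs = f_src √((1−β)/(1+β))
= 642 × √(0.20000/1.8000) = 642 × 0.33333 = 214 THz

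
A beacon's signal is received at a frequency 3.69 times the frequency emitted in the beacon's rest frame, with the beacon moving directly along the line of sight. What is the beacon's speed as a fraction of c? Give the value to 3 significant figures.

f_obs/f_src = √((1+β)/(1−β)) = 3.69  ⇒  (1+β)/(1−β) = 13.616
β = |1 − D²|/(1 + D²) = |1 − 13.616|/(1 + 13.616) = 0.863

β ≈ 0.863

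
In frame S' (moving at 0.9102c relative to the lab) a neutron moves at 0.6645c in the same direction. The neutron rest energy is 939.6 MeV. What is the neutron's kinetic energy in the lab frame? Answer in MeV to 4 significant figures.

u_lab = (0.6645 + 0.9102)/(1 + 0.6645×0.9102) = 0.9812267
γ = 1/√(1 − 0.9812267²) = 5.18517
K = (γ − 1)m₀c² = (5.18517 − 1) × 939.6 = 4.18517 × 939.6 = 3932 MeV

K ≈ 3932 MeV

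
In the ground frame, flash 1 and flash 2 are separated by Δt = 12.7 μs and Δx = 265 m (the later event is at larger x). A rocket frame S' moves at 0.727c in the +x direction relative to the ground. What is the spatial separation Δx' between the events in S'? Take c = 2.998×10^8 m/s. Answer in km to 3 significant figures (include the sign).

γ = 1/√(1 − 0.727²) = 1.4564
Δx' = γ(Δx − vΔt) = 1.4564 × (265 m − 0.727×(2.998×10^8 m/s)×12.7×10^-6 s)
= 1.4564 × (-2503.0 m) = -3.65 km

Δx' ≈ -3.65 km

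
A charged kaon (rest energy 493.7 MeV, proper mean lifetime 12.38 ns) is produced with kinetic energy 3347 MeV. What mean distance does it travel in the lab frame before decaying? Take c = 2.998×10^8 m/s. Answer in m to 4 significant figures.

d ≈ 28.63 m

γ = 1 + K/(m₀c²) = 1 + 3347/493.7 = 7.77942
β = √(1 − 1/γ²) = 0.991704
Dilated lifetime: γτ₀ = 7.77942 × 12.38 ns = 96.3092 ns
d = βc·γτ₀ = 0.991704 × (2.998×10^8 m/s) × 9.63092×10^-8 s = 28.63 m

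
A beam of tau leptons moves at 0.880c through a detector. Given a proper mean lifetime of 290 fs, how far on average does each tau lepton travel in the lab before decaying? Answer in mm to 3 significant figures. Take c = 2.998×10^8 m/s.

γ = 1/√(1 − 0.880²) = 2.1054
Dilated lifetime: Δt = γτ₀ = 2.1054 × 290 fs = 610.56 fs
d = vΔt = 0.880c × 610.56 fs = 2.6382×10^8 m/s × 6.1056×10^-13 s = 0.161 mm

d ≈ 0.161 mm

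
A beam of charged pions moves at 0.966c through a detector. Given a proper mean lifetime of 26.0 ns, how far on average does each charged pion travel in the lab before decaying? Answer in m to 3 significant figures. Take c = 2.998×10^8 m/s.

d ≈ 29.1 m

γ = 1/√(1 − 0.966²) = 3.8678
Dilated lifetime: Δt = γτ₀ = 3.8678 × 26.0 ns = 100.56 ns
d = vΔt = 0.966c × 100.56 ns = 2.8961×10^8 m/s × 1.0056×10^-7 s = 29.1 m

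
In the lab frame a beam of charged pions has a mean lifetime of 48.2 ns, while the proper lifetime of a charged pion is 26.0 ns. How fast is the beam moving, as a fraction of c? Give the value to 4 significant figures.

β ≈ 0.8420

γ = Δt/τ₀ = 48.2/26.0 = 1.85385
β = √(1 − 1/γ²) = √(1 − 1/1.85385²) = 0.8420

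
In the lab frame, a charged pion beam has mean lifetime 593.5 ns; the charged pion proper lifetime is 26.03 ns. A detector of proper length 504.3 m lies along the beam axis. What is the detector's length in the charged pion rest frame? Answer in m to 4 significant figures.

L ≈ 22.12 m

Time dilation ⇒ γ = Δt/τ₀ = 593.5/26.03 = 22.8006
Length contraction: L = L₀/γ = 504.3/22.8006 = 22.12 m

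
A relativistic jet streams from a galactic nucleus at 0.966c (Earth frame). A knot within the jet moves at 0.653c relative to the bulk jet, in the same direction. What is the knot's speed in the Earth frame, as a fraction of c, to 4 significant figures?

Relativistic velocity addition: u = (u' + v)/(1 + u'v/c²)
= (0.653 + 0.966)/(1 + 0.653×0.966) = 1.619/1.63080 = 0.9928

u ≈ 0.9928c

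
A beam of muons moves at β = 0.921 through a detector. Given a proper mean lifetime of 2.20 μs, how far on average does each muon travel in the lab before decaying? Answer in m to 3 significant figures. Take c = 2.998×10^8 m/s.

γ = 1/√(1 − 0.921²) = 2.5670
Dilated lifetime: Δt = γτ₀ = 2.5670 × 2.20 μs = 5.6474 μs
d = vΔt = 0.921c × 5.6474 μs = 2.7612×10^8 m/s × 5.6474×10^-6 s = 1560 m

d ≈ 1560 m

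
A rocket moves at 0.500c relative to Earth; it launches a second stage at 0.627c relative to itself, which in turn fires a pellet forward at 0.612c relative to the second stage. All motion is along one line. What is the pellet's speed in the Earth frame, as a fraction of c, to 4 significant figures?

Compose boost 2: (0.627 + 0.500)/(1 + 0.627×0.500) = 1.127/1.31350 = 0.858013
Compose boost 3: (0.612 + 0.858013)/(1 + 0.612×0.858013) = 1.47001/1.52510 = 0.9639

u ≈ 0.9639c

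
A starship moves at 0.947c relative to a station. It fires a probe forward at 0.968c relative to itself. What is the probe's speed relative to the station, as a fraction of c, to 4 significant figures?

u ≈ 0.9991c

Relativistic velocity addition: u = (u' + v)/(1 + u'v/c²)
= (0.968 + 0.947)/(1 + 0.968×0.947) = 1.915/1.91670 = 0.9991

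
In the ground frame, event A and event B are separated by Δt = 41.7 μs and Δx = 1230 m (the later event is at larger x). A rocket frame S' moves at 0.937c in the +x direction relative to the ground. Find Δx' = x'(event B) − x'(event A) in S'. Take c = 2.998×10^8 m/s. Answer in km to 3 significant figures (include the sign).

γ = 1/√(1 − 0.937²) = 2.8626
Δx' = γ(Δx − vΔt) = 2.8626 × (1230 m − 0.937×(2.998×10^8 m/s)×41.7×10^-6 s)
= 2.8626 × (-10484 m) = -30.0 km

Δx' ≈ -30.0 km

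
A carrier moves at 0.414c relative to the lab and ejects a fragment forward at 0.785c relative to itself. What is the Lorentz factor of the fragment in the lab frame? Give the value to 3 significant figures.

γ ≈ 2.35

u_lab = (0.785 + 0.414)/(1 + 0.785×0.414) = 1.199/1.32499 = 0.904912
γ = 1/√(1 − 0.904912²) = 2.35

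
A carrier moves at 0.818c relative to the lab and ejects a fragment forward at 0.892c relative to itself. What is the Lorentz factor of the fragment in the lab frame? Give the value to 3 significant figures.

u_lab = (0.892 + 0.818)/(1 + 0.892×0.818) = 1.710/1.72966 = 0.988636
γ = 1/√(1 − 0.988636²) = 6.65

γ ≈ 6.65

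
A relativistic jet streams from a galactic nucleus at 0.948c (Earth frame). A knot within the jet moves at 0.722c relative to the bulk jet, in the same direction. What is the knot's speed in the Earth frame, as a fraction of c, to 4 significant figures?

Relativistic velocity addition: u = (u' + v)/(1 + u'v/c²)
= (0.722 + 0.948)/(1 + 0.722×0.948) = 1.670/1.68446 = 0.9914

u ≈ 0.9914c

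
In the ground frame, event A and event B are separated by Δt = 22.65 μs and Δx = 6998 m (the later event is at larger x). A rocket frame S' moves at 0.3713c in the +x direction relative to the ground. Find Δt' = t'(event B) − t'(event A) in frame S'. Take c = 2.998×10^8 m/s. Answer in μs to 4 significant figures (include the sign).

γ = 1/√(1 − 0.3713²) = 1.07699
Δt' = γ(Δt − vΔx/c²) = 1.07699 × (22.65 μs − 0.3713×6998 m / (2.998×10^8 m/s))
= 1.07699 × (13.9830 μs) = 15.06 μs

Δt' ≈ 15.06 μs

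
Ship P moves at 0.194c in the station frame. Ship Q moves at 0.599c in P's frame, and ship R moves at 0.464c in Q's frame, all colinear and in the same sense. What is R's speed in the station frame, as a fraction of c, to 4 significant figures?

u ≈ 0.8833c

Compose boost 2: (0.599 + 0.194)/(1 + 0.599×0.194) = 0.7930/1.11621 = 0.710442
Compose boost 3: (0.464 + 0.710442)/(1 + 0.464×0.710442) = 1.17444/1.32965 = 0.8833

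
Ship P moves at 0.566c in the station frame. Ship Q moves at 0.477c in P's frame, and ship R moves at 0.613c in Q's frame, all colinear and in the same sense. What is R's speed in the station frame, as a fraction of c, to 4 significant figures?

u ≈ 0.9540c

Compose boost 2: (0.477 + 0.566)/(1 + 0.477×0.566) = 1.043/1.26998 = 0.821271
Compose boost 3: (0.613 + 0.821271)/(1 + 0.613×0.821271) = 1.43427/1.50344 = 0.9540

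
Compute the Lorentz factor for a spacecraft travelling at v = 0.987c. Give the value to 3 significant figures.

γ ≈ 6.22

γ = 1/√(1 − β²) = 1/√(1 − 0.987²) = 1/√(0.025831) = 6.22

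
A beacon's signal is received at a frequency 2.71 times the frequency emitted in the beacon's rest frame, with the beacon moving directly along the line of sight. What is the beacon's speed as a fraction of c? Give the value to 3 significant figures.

f_obs/f_src = √((1+β)/(1−β)) = 2.71  ⇒  (1+β)/(1−β) = 7.3441
β = |1 − D²|/(1 + D²) = |1 − 7.3441|/(1 + 7.3441) = 0.760

β ≈ 0.760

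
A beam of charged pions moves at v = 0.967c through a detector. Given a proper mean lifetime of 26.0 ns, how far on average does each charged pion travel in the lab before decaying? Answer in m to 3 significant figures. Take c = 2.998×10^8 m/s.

γ = 1/√(1 − 0.967²) = 3.9250
Dilated lifetime: Δt = γτ₀ = 3.9250 × 26.0 ns = 102.05 ns
d = vΔt = 0.967c × 102.05 ns = 2.8991×10^8 m/s × 1.0205×10^-7 s = 29.6 m

d ≈ 29.6 m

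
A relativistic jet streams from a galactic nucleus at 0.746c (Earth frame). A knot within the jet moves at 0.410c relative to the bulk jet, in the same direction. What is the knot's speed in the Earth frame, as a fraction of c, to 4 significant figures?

u ≈ 0.8852c

Relativistic velocity addition: u = (u' + v)/(1 + u'v/c²)
= (0.410 + 0.746)/(1 + 0.410×0.746) = 1.156/1.30586 = 0.8852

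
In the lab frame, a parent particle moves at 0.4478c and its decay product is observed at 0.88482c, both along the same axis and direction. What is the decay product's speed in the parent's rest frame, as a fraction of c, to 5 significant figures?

u' ≈ 0.72381c

Inverse velocity addition: u' = (u − v)/(1 − uv/c²)
= (0.88482 − 0.4478)/(1 − 0.88482×0.4478) = 0.43702/0.6037776 = 0.72381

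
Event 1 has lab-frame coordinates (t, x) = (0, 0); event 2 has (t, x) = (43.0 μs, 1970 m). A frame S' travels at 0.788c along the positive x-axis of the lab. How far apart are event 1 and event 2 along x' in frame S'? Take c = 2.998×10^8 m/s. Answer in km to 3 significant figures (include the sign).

γ = 1/√(1 − 0.788²) = 1.6242
Δx' = γ(Δx − vΔt) = 1.6242 × (1970 m − 0.788×(2.998×10^8 m/s)×43.0×10^-6 s)
= 1.6242 × (-8188.4 m) = -13.3 km

Δx' ≈ -13.3 km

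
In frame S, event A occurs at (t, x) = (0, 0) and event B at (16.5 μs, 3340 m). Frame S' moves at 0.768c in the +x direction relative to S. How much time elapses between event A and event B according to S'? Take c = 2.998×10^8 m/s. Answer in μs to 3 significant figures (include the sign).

γ = 1/√(1 − 0.768²) = 1.5614
Δt' = γ(Δt − vΔx/c²) = 1.5614 × (16.5 μs − 0.768×3340 m / (2.998×10^8 m/s))
= 1.5614 × (7.9439 μs) = 12.4 μs

Δt' ≈ 12.4 μs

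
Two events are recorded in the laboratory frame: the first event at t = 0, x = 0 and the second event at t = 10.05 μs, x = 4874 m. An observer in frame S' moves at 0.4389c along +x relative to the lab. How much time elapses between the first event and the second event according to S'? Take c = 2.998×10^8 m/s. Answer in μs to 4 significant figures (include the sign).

Δt' ≈ 3.244 μs

γ = 1/√(1 − 0.4389²) = 1.11292
Δt' = γ(Δt − vΔx/c²) = 1.11292 × (10.05 μs − 0.4389×4874 m / (2.998×10^8 m/s))
= 1.11292 × (2.91458 μs) = 3.244 μs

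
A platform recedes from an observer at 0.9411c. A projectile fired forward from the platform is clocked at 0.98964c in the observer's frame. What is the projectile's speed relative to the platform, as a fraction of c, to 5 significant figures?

Inverse velocity addition: u' = (u − v)/(1 − uv/c²)
= (0.98964 − 0.9411)/(1 − 0.98964×0.9411) = 0.048540/0.06864980 = 0.70707

u' ≈ 0.70707c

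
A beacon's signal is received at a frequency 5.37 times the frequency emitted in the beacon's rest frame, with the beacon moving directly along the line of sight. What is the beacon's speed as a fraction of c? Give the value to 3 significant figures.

f_obs/f_src = √((1+β)/(1−β)) = 5.37  ⇒  (1+β)/(1−β) = 28.837
β = |1 − D²|/(1 + D²) = |1 − 28.837|/(1 + 28.837) = 0.933

β ≈ 0.933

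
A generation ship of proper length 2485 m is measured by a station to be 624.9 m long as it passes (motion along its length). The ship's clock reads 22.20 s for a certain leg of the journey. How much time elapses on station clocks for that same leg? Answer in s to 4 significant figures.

Length contraction ⇒ γ = L₀/L = 2485/624.9 = 3.97664
Time dilation: Δt = γτ₀ = 3.97664 × 22.20 s = 88.28 s

Δt ≈ 88.28 s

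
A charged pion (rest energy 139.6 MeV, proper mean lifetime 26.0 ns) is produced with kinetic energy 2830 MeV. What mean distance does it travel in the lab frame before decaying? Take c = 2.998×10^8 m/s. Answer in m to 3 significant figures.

γ = 1 + K/(m₀c²) = 1 + 2830/139.6 = 21.272
β = √(1 − 1/γ²) = 0.99889
Dilated lifetime: γτ₀ = 21.272 × 26.0 ns = 553.08 ns
d = βc·γτ₀ = 0.99889 × (2.998×10^8 m/s) × 5.5308×10^-7 s = 166 m

d ≈ 166 m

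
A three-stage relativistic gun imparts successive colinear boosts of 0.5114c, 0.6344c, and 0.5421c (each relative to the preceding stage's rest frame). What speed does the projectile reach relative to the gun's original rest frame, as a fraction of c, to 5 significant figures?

u ≈ 0.95796c

Compose boost 2: (0.6344 + 0.5114)/(1 + 0.6344×0.5114) = 1.1458/1.324432 = 0.8651255
Compose boost 3: (0.5421 + 0.8651255)/(1 + 0.5421×0.8651255) = 1.407225/1.468985 = 0.95796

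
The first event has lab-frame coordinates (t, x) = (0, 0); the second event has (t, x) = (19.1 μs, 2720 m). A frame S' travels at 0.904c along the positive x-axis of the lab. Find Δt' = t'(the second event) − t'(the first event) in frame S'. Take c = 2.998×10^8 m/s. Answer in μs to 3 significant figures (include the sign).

γ = 1/√(1 − 0.904²) = 2.3390
Δt' = γ(Δt − vΔx/c²) = 2.3390 × (19.1 μs − 0.904×2720 m / (2.998×10^8 m/s))
= 2.3390 × (10.898 μs) = 25.5 μs

Δt' ≈ 25.5 μs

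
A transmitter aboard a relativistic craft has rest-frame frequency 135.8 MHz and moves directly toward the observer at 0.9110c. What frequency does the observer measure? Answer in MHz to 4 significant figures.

f_obs ≈ 629.3 MHz

Relativistic Doppler: f_obs = f_src √((1+β)/(1−β))
= 135.8 × √(1.91100/0.0890000) = 135.8 × 4.63378 = 629.3 MHz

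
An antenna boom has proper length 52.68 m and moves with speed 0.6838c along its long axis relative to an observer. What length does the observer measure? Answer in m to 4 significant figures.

γ = 1/√(1 − 0.6838²) = 1.37048
Length contraction: L = L₀/γ = 52.68/1.37048 = 38.44 m

L ≈ 38.44 m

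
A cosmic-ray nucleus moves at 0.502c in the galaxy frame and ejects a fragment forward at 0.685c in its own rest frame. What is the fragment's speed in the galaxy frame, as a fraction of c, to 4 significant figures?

u ≈ 0.8833c

Compose boost 2: (0.685 + 0.502)/(1 + 0.685×0.502) = 1.187/1.34387 = 0.8833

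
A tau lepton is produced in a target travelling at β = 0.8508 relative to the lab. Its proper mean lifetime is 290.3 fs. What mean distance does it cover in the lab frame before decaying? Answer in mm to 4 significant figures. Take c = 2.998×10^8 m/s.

d ≈ 0.1409 mm

γ = 1/√(1 − 0.8508²) = 1.90299
Dilated lifetime: Δt = γτ₀ = 1.90299 × 290.3 fs = 552.437 fs
d = vΔt = 0.8508c × 552.437 fs = 2.55070×10^8 m/s × 5.52437×10^-13 s = 0.1409 mm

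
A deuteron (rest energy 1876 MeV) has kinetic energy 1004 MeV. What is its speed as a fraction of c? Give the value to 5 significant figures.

β ≈ 0.75874

γ = 1 + K/(m₀c²) = 1 + 1004/1876 = 1.535181
β = √(1 − 1/γ²) = 0.75874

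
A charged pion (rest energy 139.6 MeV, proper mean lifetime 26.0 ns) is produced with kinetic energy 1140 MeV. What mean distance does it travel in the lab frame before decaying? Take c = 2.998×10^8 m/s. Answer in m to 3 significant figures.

d ≈ 71.0 m

γ = 1 + K/(m₀c²) = 1 + 1140/139.6 = 9.1662
β = √(1 − 1/γ²) = 0.99403
Dilated lifetime: γτ₀ = 9.1662 × 26.0 ns = 238.32 ns
d = βc·γτ₀ = 0.99403 × (2.998×10^8 m/s) × 2.3832×10^-7 s = 71.0 m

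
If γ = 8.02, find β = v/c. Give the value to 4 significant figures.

β ≈ 0.9922

β = √(1 − 1/γ²) = √(1 − 1/8.02²) = √(0.984453) = 0.9922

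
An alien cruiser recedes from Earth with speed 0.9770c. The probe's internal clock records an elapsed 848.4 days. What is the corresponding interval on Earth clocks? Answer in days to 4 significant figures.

Δt ≈ 3979 days

γ = 1/√(1 − 0.9770²) = 4.68957
Time dilation: Δt = γτ₀ = 4.68957 × 848.4 days = 3979 days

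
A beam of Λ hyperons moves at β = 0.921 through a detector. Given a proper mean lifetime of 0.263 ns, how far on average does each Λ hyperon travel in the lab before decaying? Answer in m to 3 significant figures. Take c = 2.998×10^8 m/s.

γ = 1/√(1 − 0.921²) = 2.5670
Dilated lifetime: Δt = γτ₀ = 2.5670 × 0.263 ns = 0.67512 ns
d = vΔt = 0.921c × 0.67512 ns = 2.7612×10^8 m/s × 6.7512×10^-10 s = 0.186 m

d ≈ 0.186 m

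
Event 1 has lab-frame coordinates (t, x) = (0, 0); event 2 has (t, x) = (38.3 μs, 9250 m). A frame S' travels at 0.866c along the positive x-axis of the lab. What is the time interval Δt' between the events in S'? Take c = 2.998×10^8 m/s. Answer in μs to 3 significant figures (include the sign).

γ = 1/√(1 − 0.866²) = 1.9998
Δt' = γ(Δt − vΔx/c²) = 1.9998 × (38.3 μs − 0.866×9250 m / (2.998×10^8 m/s))
= 1.9998 × (11.581 μs) = 23.2 μs

Δt' ≈ 23.2 μs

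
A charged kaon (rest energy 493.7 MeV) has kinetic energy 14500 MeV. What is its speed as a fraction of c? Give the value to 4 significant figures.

β ≈ 0.9995

γ = 1 + K/(m₀c²) = 1 + 14500/493.7 = 30.3701
β = √(1 − 1/γ²) = 0.9995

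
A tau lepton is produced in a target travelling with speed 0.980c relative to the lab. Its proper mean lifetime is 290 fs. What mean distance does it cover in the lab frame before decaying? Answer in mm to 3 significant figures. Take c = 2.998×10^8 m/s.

d ≈ 0.428 mm

γ = 1/√(1 − 0.980²) = 5.0252
Dilated lifetime: Δt = γτ₀ = 5.0252 × 290 fs = 1457.3 fs
d = vΔt = 0.980c × 1457.3 fs = 2.9380×10^8 m/s × 1.4573×10^-12 s = 0.428 mm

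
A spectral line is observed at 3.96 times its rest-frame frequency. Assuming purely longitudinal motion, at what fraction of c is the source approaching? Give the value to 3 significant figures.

β ≈ 0.880

f_obs/f_src = √((1+β)/(1−β)) = 3.96  ⇒  (1+β)/(1−β) = 15.682
β = |1 − D²|/(1 + D²) = |1 − 15.682|/(1 + 15.682) = 0.880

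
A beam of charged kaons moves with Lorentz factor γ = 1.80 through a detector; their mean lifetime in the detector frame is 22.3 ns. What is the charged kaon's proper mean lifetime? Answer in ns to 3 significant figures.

γ = 1.80 (given)
Proper time: τ₀ = Δt/γ = 22.3/1.80 = 12.4 ns

τ₀ ≈ 12.4 ns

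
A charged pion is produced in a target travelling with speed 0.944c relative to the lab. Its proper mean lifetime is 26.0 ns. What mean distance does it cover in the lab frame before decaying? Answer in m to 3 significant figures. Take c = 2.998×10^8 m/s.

d ≈ 22.3 m

γ = 1/√(1 − 0.944²) = 3.0308
Dilated lifetime: Δt = γτ₀ = 3.0308 × 26.0 ns = 78.801 ns
d = vΔt = 0.944c × 78.801 ns = 2.8301×10^8 m/s × 7.8801×10^-8 s = 22.3 m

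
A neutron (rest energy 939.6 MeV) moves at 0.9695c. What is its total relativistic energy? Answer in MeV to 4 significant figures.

E ≈ 3834 MeV

γ = 1/√(1 − 0.9695²) = 4.08011
E = γm₀c² = 4.08011 × 939.6 MeV = 3834 MeV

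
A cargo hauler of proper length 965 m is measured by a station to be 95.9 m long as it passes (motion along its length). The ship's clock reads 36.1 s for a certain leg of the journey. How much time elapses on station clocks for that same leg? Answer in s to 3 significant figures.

Δt ≈ 363 s

Length contraction ⇒ γ = L₀/L = 965/95.9 = 10.063
Time dilation: Δt = γτ₀ = 10.063 × 36.1 s = 363 s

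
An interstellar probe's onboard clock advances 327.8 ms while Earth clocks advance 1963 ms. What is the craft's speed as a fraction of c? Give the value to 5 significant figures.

β ≈ 0.98596

γ = Δt/τ₀ = 1963/327.8 = 5.988408
β = √(1 − 1/γ²) = √(1 − 1/5.988408²) = 0.98596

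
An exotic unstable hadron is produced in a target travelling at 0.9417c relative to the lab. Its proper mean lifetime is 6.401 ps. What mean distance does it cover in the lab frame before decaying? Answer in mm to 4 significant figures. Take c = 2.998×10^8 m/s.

γ = 1/√(1 − 0.9417²) = 2.97218
Dilated lifetime: Δt = γτ₀ = 2.97218 × 6.401 ps = 19.0249 ps
d = vΔt = 0.9417c × 19.0249 ps = 2.82322×10^8 m/s × 1.90249×10^-11 s = 5.371 mm

d ≈ 5.371 mm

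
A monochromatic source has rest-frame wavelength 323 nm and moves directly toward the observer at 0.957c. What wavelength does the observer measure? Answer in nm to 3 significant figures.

λ_obs ≈ 47.9 nm

Relativistic Doppler: λ_obs = λ_src √((1−β)/(1+β))
= 323 × √(0.043000/1.9570) = 323 × 0.14823 = 47.9 nm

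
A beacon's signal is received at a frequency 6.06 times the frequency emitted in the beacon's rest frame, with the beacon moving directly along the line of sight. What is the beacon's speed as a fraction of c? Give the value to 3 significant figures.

β ≈ 0.947

f_obs/f_src = √((1+β)/(1−β)) = 6.06  ⇒  (1+β)/(1−β) = 36.724
β = |1 − D²|/(1 + D²) = |1 − 36.724|/(1 + 36.724) = 0.947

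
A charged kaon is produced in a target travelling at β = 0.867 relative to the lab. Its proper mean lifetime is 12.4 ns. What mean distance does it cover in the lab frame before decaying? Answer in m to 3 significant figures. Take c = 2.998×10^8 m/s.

γ = 1/√(1 − 0.867²) = 2.0068
Dilated lifetime: Δt = γτ₀ = 2.0068 × 12.4 ns = 24.884 ns
d = vΔt = 0.867c × 24.884 ns = 2.5993×10^8 m/s × 2.4884×10^-8 s = 6.47 m

d ≈ 6.47 m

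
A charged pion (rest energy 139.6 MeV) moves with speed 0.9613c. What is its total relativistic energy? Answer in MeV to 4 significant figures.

γ = 1/√(1 − 0.9613²) = 3.62971
E = γm₀c² = 3.62971 × 139.6 MeV = 506.7 MeV

E ≈ 506.7 MeV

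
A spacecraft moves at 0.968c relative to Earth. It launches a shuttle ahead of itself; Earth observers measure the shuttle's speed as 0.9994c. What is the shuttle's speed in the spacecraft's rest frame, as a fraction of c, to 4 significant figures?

u' ≈ 0.9638c

Inverse velocity addition: u' = (u − v)/(1 − uv/c²)
= (0.9994 − 0.968)/(1 − 0.9994×0.968) = 0.03140/0.0325808 = 0.9638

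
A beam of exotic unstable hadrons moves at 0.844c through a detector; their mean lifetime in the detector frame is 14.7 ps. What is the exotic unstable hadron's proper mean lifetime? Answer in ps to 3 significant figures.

τ₀ ≈ 7.88 ps

γ = 1/√(1 − 0.844²) = 1.8645
Proper time: τ₀ = Δt/γ = 14.7/1.8645 = 7.88 ps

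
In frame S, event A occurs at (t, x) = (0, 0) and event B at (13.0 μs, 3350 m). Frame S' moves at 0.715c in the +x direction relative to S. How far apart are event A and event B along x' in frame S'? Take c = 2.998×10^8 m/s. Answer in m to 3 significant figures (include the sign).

γ = 1/√(1 − 0.715²) = 1.4304
Δx' = γ(Δx − vΔt) = 1.4304 × (3350 m − 0.715×(2.998×10^8 m/s)×13.0×10^-6 s)
= 1.4304 × (563.36 m) = 806 m

Δx' ≈ 806 m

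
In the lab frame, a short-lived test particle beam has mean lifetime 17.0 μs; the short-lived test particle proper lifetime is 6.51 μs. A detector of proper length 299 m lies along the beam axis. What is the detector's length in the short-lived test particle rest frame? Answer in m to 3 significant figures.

Time dilation ⇒ γ = Δt/τ₀ = 17.0/6.51 = 2.6114
Length contraction: L = L₀/γ = 299/2.6114 = 114 m

L ≈ 114 m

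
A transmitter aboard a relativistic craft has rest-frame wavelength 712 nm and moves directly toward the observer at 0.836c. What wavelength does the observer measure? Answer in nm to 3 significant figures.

Relativistic Doppler: λ_obs = λ_src √((1−β)/(1+β))
= 712 × √(0.16400/1.8360) = 712 × 0.29887 = 213 nm

λ_obs ≈ 213 nm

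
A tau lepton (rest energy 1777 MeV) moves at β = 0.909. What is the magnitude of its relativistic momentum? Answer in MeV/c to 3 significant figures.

γ = 1/√(1 − 0.909²) = 2.3993
p = γβm₀c = 2.3993 × 0.909 × 1777 MeV/c = 3880 MeV/c

p ≈ 3880 MeV/c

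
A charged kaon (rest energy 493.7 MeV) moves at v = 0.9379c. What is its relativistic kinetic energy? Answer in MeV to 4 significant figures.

γ = 1/√(1 − 0.9379²) = 2.88263
K = (γ − 1)m₀c² = (2.88263 − 1) × 493.7 MeV = 1.88263 × 493.7 MeV = 929.5 MeV

K ≈ 929.5 MeV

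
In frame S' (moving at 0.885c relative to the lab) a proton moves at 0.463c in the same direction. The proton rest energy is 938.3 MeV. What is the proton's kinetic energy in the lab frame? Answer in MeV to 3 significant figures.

u_lab = (0.463 + 0.885)/(1 + 0.463×0.885) = 0.956195
γ = 1/√(1 − 0.956195²) = 3.4161
K = (γ − 1)m₀c² = (3.4161 − 1) × 938.3 = 2.4161 × 938.3 = 2270 MeV

K ≈ 2270 MeV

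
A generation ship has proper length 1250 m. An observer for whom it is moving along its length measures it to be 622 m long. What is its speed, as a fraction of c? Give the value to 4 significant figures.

γ = L₀/L = 1250/622 = 2.00965
β = √(1 − 1/γ²) = 0.8674

β ≈ 0.8674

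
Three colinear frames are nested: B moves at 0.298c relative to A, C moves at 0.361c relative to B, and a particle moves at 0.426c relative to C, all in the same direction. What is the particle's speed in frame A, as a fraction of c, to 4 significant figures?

Compose boost 2: (0.361 + 0.298)/(1 + 0.361×0.298) = 0.6590/1.10758 = 0.594992
Compose boost 3: (0.426 + 0.594992)/(1 + 0.426×0.594992) = 1.02099/1.25347 = 0.8145

u ≈ 0.8145c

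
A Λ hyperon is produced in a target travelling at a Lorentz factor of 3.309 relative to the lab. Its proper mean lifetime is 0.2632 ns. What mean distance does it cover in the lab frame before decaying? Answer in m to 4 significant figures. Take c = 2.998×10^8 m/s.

d ≈ 0.2489 m

β = √(1 − 1/γ²) = √(1 − 1/3.309²) = 0.953243
Dilated lifetime: Δt = γτ₀ = 3.309 × 0.2632 ns = 0.870929 ns
d = vΔt = 0.953243c × 0.870929 ns = 2.85782×10^8 m/s × 8.70929×10^-10 s = 0.2489 m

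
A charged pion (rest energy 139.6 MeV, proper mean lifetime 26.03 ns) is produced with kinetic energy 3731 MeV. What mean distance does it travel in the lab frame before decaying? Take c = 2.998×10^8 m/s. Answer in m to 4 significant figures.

d ≈ 216.2 m

γ = 1 + K/(m₀c²) = 1 + 3731/139.6 = 27.7264
β = √(1 − 1/γ²) = 0.999349
Dilated lifetime: γτ₀ = 27.7264 × 26.03 ns = 721.717 ns
d = βc·γτ₀ = 0.999349 × (2.998×10^8 m/s) × 7.21717×10^-7 s = 216.2 m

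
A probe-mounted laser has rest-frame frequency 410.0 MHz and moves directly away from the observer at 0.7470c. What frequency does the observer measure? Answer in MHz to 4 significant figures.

f_obs ≈ 156.0 MHz

Relativistic Doppler: f_obs = f_src √((1−β)/(1+β))
= 410.0 × √(0.253000/1.74700) = 410.0 × 0.380552 = 156.0 MHz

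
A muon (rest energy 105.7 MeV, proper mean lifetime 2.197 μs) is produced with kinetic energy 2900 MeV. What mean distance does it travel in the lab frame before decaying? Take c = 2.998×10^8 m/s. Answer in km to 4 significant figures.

d ≈ 18.72 km

γ = 1 + K/(m₀c²) = 1 + 2900/105.7 = 28.4361
β = √(1 − 1/γ²) = 0.999381
Dilated lifetime: γτ₀ = 28.4361 × 2.197 μs = 62.4742 μs
d = βc·γτ₀ = 0.999381 × (2.998×10^8 m/s) × 6.24742×10^-5 s = 18.72 km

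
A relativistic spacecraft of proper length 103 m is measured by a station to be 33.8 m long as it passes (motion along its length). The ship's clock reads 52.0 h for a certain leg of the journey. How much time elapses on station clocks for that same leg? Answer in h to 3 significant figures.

Δt ≈ 158 h

Length contraction ⇒ γ = L₀/L = 103/33.8 = 3.0473
Time dilation: Δt = γτ₀ = 3.0473 × 52.0 h = 158 h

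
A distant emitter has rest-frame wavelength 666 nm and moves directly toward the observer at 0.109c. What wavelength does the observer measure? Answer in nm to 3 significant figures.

λ_obs ≈ 597 nm

Relativistic Doppler: λ_obs = λ_src √((1−β)/(1+β))
= 666 × √(0.89100/1.1090) = 666 × 0.89634 = 597 nm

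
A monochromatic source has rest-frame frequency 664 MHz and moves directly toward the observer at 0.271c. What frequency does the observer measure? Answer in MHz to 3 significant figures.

f_obs ≈ 877 MHz

Relativistic Doppler: f_obs = f_src √((1+β)/(1−β))
= 664 × √(1.2710/0.72900) = 664 × 1.3204 = 877 MHz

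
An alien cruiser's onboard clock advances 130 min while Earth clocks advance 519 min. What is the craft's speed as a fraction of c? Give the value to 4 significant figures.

β ≈ 0.9681

γ = Δt/τ₀ = 519/130 = 3.99231
β = √(1 − 1/γ²) = √(1 − 1/3.99231²) = 0.9681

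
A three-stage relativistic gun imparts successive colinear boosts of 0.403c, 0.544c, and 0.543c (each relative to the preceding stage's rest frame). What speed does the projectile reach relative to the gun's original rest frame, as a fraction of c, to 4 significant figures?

u ≈ 0.9282c

Compose boost 2: (0.544 + 0.403)/(1 + 0.544×0.403) = 0.9470/1.21923 = 0.776718
Compose boost 3: (0.543 + 0.776718)/(1 + 0.543×0.776718) = 1.31972/1.42176 = 0.9282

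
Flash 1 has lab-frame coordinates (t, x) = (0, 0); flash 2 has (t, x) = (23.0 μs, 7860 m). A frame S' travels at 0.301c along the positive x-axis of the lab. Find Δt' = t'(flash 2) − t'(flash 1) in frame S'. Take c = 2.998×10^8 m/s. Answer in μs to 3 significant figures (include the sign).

Δt' ≈ 15.8 μs

γ = 1/√(1 − 0.301²) = 1.0486
Δt' = γ(Δt − vΔx/c²) = 1.0486 × (23.0 μs − 0.301×7860 m / (2.998×10^8 m/s))
= 1.0486 × (15.109 μs) = 15.8 μs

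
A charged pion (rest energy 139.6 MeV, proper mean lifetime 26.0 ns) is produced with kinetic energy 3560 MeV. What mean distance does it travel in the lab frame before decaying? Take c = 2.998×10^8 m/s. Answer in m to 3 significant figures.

d ≈ 206 m

γ = 1 + K/(m₀c²) = 1 + 3560/139.6 = 26.501
β = √(1 − 1/γ²) = 0.99929
Dilated lifetime: γτ₀ = 26.501 × 26.0 ns = 689.04 ns
d = βc·γτ₀ = 0.99929 × (2.998×10^8 m/s) × 6.8904×10^-7 s = 206 m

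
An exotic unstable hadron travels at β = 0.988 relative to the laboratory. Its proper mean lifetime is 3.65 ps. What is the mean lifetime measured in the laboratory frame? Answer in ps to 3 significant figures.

Δt ≈ 23.6 ps

γ = 1/√(1 − 0.988²) = 6.4744
Time dilation: Δt = γτ₀ = 6.4744 × 3.65 ps = 23.6 ps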